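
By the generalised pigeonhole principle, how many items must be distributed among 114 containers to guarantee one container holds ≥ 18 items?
n = (18 − 1)·114 + 1 = 1939

By the generalised pigeonhole principle, to guarantee some box contains ≥ r objects we need more than (r − 1) · k objects total. Threshold: n = (r − 1) · k + 1. With r = 18 and k = 114: n = 17 · 114 + 1 = 1938 + 1 = 1939. For n = 1938 = 17 · 114, we can put exactly 17 objects in every box, avoiding 18 in any single one — so 1939 is tight.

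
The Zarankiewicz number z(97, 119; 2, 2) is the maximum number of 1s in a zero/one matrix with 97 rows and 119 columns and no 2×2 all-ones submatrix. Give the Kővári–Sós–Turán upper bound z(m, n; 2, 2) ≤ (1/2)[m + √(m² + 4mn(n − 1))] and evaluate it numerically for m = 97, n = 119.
z(97, 119; 2, 2) ≤ (1/2)[97 + √(97² + 4·97·119·118)] = (1/2)[97 + √5457705] = 1216.5866

Kővári–Sós–Turán: let r_1, ..., r_97 be the row sums and z = Σ r_i the total number of 1s. Each pair of columns can share at most one row with both entries 1 (else a 2×2 all-ones block appears), so Σ_i C(r_i, 2) ≤ C(119, 2) = 7021. By convexity Σ_i C(r_i, 2) ≥ 97·C(z/97, 2) = z(z − 97)/(2·97), giving z² − 97z − 97·119·118 ≤ 0 and hence z ≤ (1/2)[97 + √(9409 + 4·1362074)] = (1/2)[97 + √5457705] ≈ (1/2)(97 + 2336.1732) = 1216.5866.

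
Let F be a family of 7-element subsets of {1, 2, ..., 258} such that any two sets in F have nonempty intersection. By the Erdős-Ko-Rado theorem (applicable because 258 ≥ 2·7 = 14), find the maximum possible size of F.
max |F| = C(257, 6) = 377342351232

The Erdős-Ko-Rado theorem states: for n ≥ 2k, an intersecting family of k-subsets of an n-element set has size at most C(n − 1, k − 1), with equality for 'star' families {A ⊆ [n] : |A| = k, i ∈ A} (fix an element i). For n = 258, k = 7: C(257, 6) = 377342351232.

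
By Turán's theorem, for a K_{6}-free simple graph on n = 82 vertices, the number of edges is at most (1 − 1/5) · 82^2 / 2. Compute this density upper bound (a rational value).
Turán density bound = (4/5) · 82^2/2 = 13448/5 ≈ 2689.6

Turán's theorem: ex(n, K_{r+1}) is achieved by the complete r-partite Turán graph T(n, r) with parts as balanced as possible, and is at most (1 − 1/r) · n^2/2. For r = 5, n = 82: the density bound is (4/5) · 6724/2 = 13448/5 ≈ 2689.6. The integer-valued extremum is e(T(82, 5)) = 2689, which is strictly less than the density bound 13448/5 since 5 ∤ 82 (the parts of T(82, 5) cannot all be equal).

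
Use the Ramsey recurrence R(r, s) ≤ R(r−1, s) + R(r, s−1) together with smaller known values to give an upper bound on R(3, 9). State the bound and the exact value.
R(3, 9) ≤ R(2, 9) + R(3, 8) = 9 + 28 = 37; exact value R(3, 9) = 36.

The Erdős–Szekeres recurrence R(r, s) ≤ R(r−1, s) + R(r, s−1) applied to (r, s) = (3, 9) gives
  R(3, 9) ≤ R(2, 9) + R(3, 8) = 9 + 28 = 37.
(Recall R(2, k) = k and R is symmetric.) The recurrence is not tight here (it gives 37, but the exact value is R(3, 9) = 36); the tight upper bound requires a sharper argument than the simple recurrence, combined with a lower-bound construction on K_{35}.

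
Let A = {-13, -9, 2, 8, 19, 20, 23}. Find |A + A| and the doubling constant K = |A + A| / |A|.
K = |A + A| / |A| = 26/7

Enumerate A + A = {a + b : a, b ∈ A}. With |A| = 7, there are |A|^2 = 49 ordered sum pairs; collecting distinct values, A + A = {-26, -22, -18, -11, -7, -5, -1, 4, 6, 7, 10, 11, 14, 16, 21, 22, 25, 27, 28, 31, 38, 39, 40, 42, 43, 46}, so |A + A| = 26. Thus K = 26/7. For comparison, the minimum possible |A + A| over all 7-element sets is 2·7 − 1 = 13 (so min K = 13/7), attained only by arithmetic progressions.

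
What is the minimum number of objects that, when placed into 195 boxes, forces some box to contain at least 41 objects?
n = (41 − 1)·195 + 1 = 7801

By the generalised pigeonhole principle, to guarantee some box contains ≥ r objects we need more than (r − 1) · k objects total. Threshold: n = (r − 1) · k + 1. With r = 41 and k = 195: n = 40 · 195 + 1 = 7800 + 1 = 7801. For n = 7800 = 40 · 195, we can put exactly 40 objects in every box, avoiding 41 in any single one — so 7801 is tight.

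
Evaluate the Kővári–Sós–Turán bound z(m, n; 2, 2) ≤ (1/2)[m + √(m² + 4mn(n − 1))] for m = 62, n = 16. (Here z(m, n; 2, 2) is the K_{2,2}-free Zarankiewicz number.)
z(62, 16; 2, 2) ≤ (1/2)[62 + √(62² + 4·62·16·15)] = (1/2)[62 + √63364] = 156.861

Kővári–Sós–Turán: let r_1, ..., r_62 be the row sums and z = Σ r_i the total number of 1s. Each pair of columns can share at most one row with both entries 1 (else a 2×2 all-ones block appears), so Σ_i C(r_i, 2) ≤ C(16, 2) = 120. By convexity Σ_i C(r_i, 2) ≥ 62·C(z/62, 2) = z(z − 62)/(2·62), giving z² − 62z − 62·16·15 ≤ 0 and hence z ≤ (1/2)[62 + √(3844 + 4·14880)] = (1/2)[62 + √63364] ≈ (1/2)(62 + 251.7221) = 156.861.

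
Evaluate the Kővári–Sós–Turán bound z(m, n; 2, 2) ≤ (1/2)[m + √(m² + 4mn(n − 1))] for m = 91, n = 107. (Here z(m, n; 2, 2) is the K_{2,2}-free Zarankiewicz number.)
z(91, 107; 2, 2) ≤ (1/2)[91 + √(91² + 4·91·107·106)] = (1/2)[91 + √4136769] = 1062.4524

Kővári–Sós–Turán: let r_1, ..., r_91 be the row sums and z = Σ r_i the total number of 1s. Each pair of columns can share at most one row with both entries 1 (else a 2×2 all-ones block appears), so Σ_i C(r_i, 2) ≤ C(107, 2) = 5671. By convexity Σ_i C(r_i, 2) ≥ 91·C(z/91, 2) = z(z − 91)/(2·91), giving z² − 91z − 91·107·106 ≤ 0 and hence z ≤ (1/2)[91 + √(8281 + 4·1032122)] = (1/2)[91 + √4136769] ≈ (1/2)(91 + 2033.9049) = 1062.4524.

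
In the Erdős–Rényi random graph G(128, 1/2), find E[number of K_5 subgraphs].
E[# K_5] = C(128, 5) · (1/2)^C(5, 2) = 264566400 / 2^10 = 2066925/8 = 258365.625

For each 5-subset S of vertices (there are C(128, 5) = 264566400 such S), let X_S = 1 if S induces a K_5 (all C(5, 2) = 10 edges present). Then P(X_S = 1) = (1/2)^10 = 1/1024. By linearity of expectation, E[# K_5] = C(128, 5) · (1/2)^10 = 264566400 / 1024 = 2066925/8 = 258365.625.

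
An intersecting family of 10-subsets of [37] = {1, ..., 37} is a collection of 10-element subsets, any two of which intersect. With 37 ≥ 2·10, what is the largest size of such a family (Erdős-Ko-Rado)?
max |F| = C(36, 9) = 94143280

The Erdős-Ko-Rado theorem states: for n ≥ 2k, an intersecting family of k-subsets of an n-element set has size at most C(n − 1, k − 1), with equality for 'star' families {A ⊆ [n] : |A| = k, i ∈ A} (fix an element i). For n = 37, k = 10: C(36, 9) = 94143280.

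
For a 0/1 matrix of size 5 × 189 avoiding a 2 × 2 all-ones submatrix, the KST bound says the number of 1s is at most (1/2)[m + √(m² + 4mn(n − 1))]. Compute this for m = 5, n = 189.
z(5, 189; 2, 2) ≤ (1/2)[5 + √(5² + 4·5·189·188)] = (1/2)[5 + √710665] = 424.0047

Kővári–Sós–Turán: let r_1, ..., r_5 be the row sums and z = Σ r_i the total number of 1s. Each pair of columns can share at most one row with both entries 1 (else a 2×2 all-ones block appears), so Σ_i C(r_i, 2) ≤ C(189, 2) = 17766. By convexity Σ_i C(r_i, 2) ≥ 5·C(z/5, 2) = z(z − 5)/(2·5), giving z² − 5z − 5·189·188 ≤ 0 and hence z ≤ (1/2)[5 + √(25 + 4·177660)] = (1/2)[5 + √710665] ≈ (1/2)(5 + 843.0095) = 424.0047.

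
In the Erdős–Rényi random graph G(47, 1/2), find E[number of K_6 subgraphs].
E[# K_6] = C(47, 6) · (1/2)^C(6, 2) = 10737573 / 2^15 ≈ 327.684723

For each 6-subset S of vertices (there are C(47, 6) = 10737573 such S), let X_S = 1 if S induces a K_6 (all C(6, 2) = 15 edges present). Then P(X_S = 1) = (1/2)^15 = 1/32768. By linearity of expectation, E[# K_6] = C(47, 6) · (1/2)^15 = 10737573 / 32768 ≈ 327.684723.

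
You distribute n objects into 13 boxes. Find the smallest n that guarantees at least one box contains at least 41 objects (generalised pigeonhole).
n = (41 − 1)·13 + 1 = 521

By the generalised pigeonhole principle, to guarantee some box contains ≥ r objects we need more than (r − 1) · k objects total. Threshold: n = (r − 1) · k + 1. With r = 41 and k = 13: n = 40 · 13 + 1 = 520 + 1 = 521. For n = 520 = 40 · 13, we can put exactly 40 objects in every box, avoiding 41 in any single one — so 521 is tight.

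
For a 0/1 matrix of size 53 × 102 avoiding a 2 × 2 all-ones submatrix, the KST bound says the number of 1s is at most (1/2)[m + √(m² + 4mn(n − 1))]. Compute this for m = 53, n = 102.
z(53, 102; 2, 2) ≤ (1/2)[53 + √(53² + 4·53·102·101)] = (1/2)[53 + √2186833] = 765.8972

Kővári–Sós–Turán: let r_1, ..., r_53 be the row sums and z = Σ r_i the total number of 1s. Each pair of columns can share at most one row with both entries 1 (else a 2×2 all-ones block appears), so Σ_i C(r_i, 2) ≤ C(102, 2) = 5151. By convexity Σ_i C(r_i, 2) ≥ 53·C(z/53, 2) = z(z − 53)/(2·53), giving z² − 53z − 53·102·101 ≤ 0 and hence z ≤ (1/2)[53 + √(2809 + 4·546006)] = (1/2)[53 + √2186833] ≈ (1/2)(53 + 1478.7944) = 765.8972.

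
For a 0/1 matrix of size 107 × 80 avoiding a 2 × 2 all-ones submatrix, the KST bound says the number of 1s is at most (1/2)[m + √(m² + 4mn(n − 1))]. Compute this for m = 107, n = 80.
z(107, 80; 2, 2) ≤ (1/2)[107 + √(107² + 4·107·80·79)] = (1/2)[107 + √2716409] = 877.5766

Kővári–Sós–Turán: let r_1, ..., r_107 be the row sums and z = Σ r_i the total number of 1s. Each pair of columns can share at most one row with both entries 1 (else a 2×2 all-ones block appears), so Σ_i C(r_i, 2) ≤ C(80, 2) = 3160. By convexity Σ_i C(r_i, 2) ≥ 107·C(z/107, 2) = z(z − 107)/(2·107), giving z² − 107z − 107·80·79 ≤ 0 and hence z ≤ (1/2)[107 + √(11449 + 4·676240)] = (1/2)[107 + √2716409] ≈ (1/2)(107 + 1648.1532) = 877.5766.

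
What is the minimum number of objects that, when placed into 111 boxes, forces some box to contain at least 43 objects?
n = (43 − 1)·111 + 1 = 4663

By the generalised pigeonhole principle, to guarantee some box contains ≥ r objects we need more than (r − 1) · k objects total. Threshold: n = (r − 1) · k + 1. With r = 43 and k = 111: n = 42 · 111 + 1 = 4662 + 1 = 4663. For n = 4662 = 42 · 111, we can put exactly 42 objects in every box, avoiding 43 in any single one — so 4663 is tight.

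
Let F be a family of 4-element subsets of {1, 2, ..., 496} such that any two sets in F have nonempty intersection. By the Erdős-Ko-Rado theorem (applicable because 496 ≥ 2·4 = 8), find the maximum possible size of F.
max |F| = C(495, 3) = 20092215

Erdős-Ko-Rado (1961): when n ≥ 2k, max |F| = C(n−1, k−1). The bound is attained by the star {A : i ∈ A} for any fixed i ∈ [n]. Here C(496−1, 4−1) = C(495, 3) = 20092215.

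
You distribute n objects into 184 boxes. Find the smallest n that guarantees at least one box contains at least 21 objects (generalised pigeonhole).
n = (21 − 1)·184 + 1 = 3681

By the generalised pigeonhole principle, to guarantee some box contains ≥ r objects we need more than (r − 1) · k objects total. Threshold: n = (r − 1) · k + 1. With r = 21 and k = 184: n = 20 · 184 + 1 = 3680 + 1 = 3681. For n = 3680 = 20 · 184, we can put exactly 20 objects in every box, avoiding 21 in any single one — so 3681 is tight.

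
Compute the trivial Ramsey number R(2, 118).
R(2, 118) = 118

R(2, k) = k for all k ≥ 2: in a 2-colouring of K_k, either some edge is red (a red K_2) or all edges are blue (a blue K_k). And K_{117} coloured all-blue has no blue K_118, so R(2, 118) > 117. Hence R(2, 118) = 118.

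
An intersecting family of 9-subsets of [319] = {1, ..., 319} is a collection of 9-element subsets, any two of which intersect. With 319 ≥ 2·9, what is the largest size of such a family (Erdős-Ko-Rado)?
max |F| = C(318, 8) = 2373299041514193

Erdős-Ko-Rado (1961): when n ≥ 2k, max |F| = C(n−1, k−1). The bound is attained by the star {A : i ∈ A} for any fixed i ∈ [n]. Here C(319−1, 9−1) = C(318, 8) = 2373299041514193.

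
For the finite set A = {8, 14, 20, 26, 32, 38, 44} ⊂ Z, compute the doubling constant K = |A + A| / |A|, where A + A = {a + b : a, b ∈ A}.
K = |A + A| / |A| = 13/7

Enumerate A + A = {a + b : a, b ∈ A}. With |A| = 7, there are |A|^2 = 49 ordered sum pairs; collecting distinct values, A + A = {16, 22, 28, 34, 40, 46, 52, 58, 64, 70, 76, 82, 88}, so |A + A| = 13. Thus K = 13/7. Here |A + A| = 2|A| − 1 = 13, the minimum possible — so K = 13/7 is minimal, which holds iff A is an arithmetic progression.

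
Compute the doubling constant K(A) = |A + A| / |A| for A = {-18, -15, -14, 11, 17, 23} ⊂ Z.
K = |A + A| / |A| = 20/6 = 10/3

Enumerate A + A = {a + b : a, b ∈ A}. With |A| = 6, there are |A|^2 = 36 ordered sum pairs; collecting distinct values, A + A = {-36, -33, -32, -30, -29, -28, -7, -4, -3, -1, 2, 3, 5, 8, 9, 22, 28, 34, 40, 46}, so |A + A| = 20. Thus K = 20/6 = 10/3. For comparison, the minimum possible |A + A| over all 6-element sets is 2·6 − 1 = 11 (so min K = 11/6), attained only by arithmetic progressions.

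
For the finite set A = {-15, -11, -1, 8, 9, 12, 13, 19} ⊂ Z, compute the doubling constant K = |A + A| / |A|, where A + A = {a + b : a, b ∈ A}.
K = |A + A| / |A| = 30/8 = 15/4

Enumerate A + A = {a + b : a, b ∈ A}. With |A| = 8, there are |A|^2 = 64 ordered sum pairs; collecting distinct values, A + A = {-30, -26, -22, -16, -12, -7, -6, -3, -2, 1, 2, 4, 7, 8, 11, 12, 16, 17, 18, 20, 21, 22, 24, 25, 26, 27, 28, 31, 32, 38}, so |A + A| = 30. Thus K = 30/8 = 15/4. For comparison, the minimum possible |A + A| over all 8-element sets is 2·8 − 1 = 15 (so min K = 15/8), attained only by arithmetic progressions.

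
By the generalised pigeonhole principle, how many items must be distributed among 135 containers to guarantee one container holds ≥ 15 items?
n = (15 − 1)·135 + 1 = 1891

By the generalised pigeonhole principle, to guarantee some box contains ≥ r objects we need more than (r − 1) · k objects total. Threshold: n = (r − 1) · k + 1. With r = 15 and k = 135: n = 14 · 135 + 1 = 1890 + 1 = 1891. For n = 1890 = 14 · 135, we can put exactly 14 objects in every box, avoiding 15 in any single one — so 1891 is tight.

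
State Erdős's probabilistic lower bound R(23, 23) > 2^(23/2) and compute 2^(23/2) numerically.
2^(23/2) = 2896.3094; so R(23, 23) > 2896.3094

Colour each edge of K_n uniformly at random with red/blue. The expected number of monochromatic K_23 is C(n, 23) · 2 · 2^(−C(23,2)). If C(n, 23) · 2^(1 − C(23,2)) < 1, then with positive probability no monochromatic K_23 exists, so R(23, 23) > n. The standard estimate C(n, 23) ≤ n^23/23! shows this inequality holds whenever n ≤ 2^(23/2) (since 23! · 2^(C(23,2) − 1) > 2^(23^2/2) ≥ n^23). Hence R(23, 23) > 2^(23/2) = 2896.3094.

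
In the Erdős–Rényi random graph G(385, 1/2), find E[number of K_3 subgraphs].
E[# K_3] = C(385, 3) · (1/2)^C(3, 2) = 9437120 / 2^3 = 1179640

For each 3-subset S of vertices (there are C(385, 3) = 9437120 such S), let X_S = 1 if S induces a K_3 (all C(3, 2) = 3 edges present). Then P(X_S = 1) = (1/2)^3 = 1/8. By linearity of expectation, E[# K_3] = C(385, 3) · (1/2)^3 = 9437120 / 8 = 1179640.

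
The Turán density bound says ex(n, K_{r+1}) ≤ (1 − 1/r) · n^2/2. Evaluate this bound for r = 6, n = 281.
Turán density bound = (5/6) · 281^2/2 = 394805/12 ≈ 32900.4167

Turán's theorem: ex(n, K_{r+1}) is achieved by the complete r-partite Turán graph T(n, r) with parts as balanced as possible, and is at most (1 − 1/r) · n^2/2. For r = 6, n = 281: the density bound is (5/6) · 78961/2 = 394805/12 ≈ 32900.4167. The integer-valued extremum is e(T(281, 6)) = 32900, which is strictly less than the density bound 394805/12 since 6 ∤ 281 (the parts of T(281, 6) cannot all be equal).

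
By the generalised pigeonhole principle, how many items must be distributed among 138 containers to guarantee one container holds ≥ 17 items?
n = (17 − 1)·138 + 1 = 2209

By the generalised pigeonhole principle, to guarantee some box contains ≥ r objects we need more than (r − 1) · k objects total. Threshold: n = (r − 1) · k + 1. With r = 17 and k = 138: n = 16 · 138 + 1 = 2208 + 1 = 2209. For n = 2208 = 16 · 138, we can put exactly 16 objects in every box, avoiding 17 in any single one — so 2209 is tight.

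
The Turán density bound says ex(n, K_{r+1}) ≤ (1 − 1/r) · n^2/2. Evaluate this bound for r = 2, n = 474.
Turán density bound = (1/2) · 474^2/2 = 56169

Turán's theorem: ex(n, K_{r+1}) is achieved by the complete r-partite Turán graph T(n, r) with parts as balanced as possible, and is at most (1 − 1/r) · n^2/2. For r = 2, n = 474: the density bound is (1/2) · 224676/2 = 56169. Since 2 ∣ 474, the Turán graph T(474, 2) has parts of equal size 237, and its edge count e(T(474, 2)) = 56169 attains the density bound exactly.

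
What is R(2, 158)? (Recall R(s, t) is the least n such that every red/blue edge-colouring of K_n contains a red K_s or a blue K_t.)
R(2, 158) = 158

R(2, k) = k for all k ≥ 2: in a 2-colouring of K_k, either some edge is red (a red K_2) or all edges are blue (a blue K_k). And K_{157} coloured all-blue has no blue K_158, so R(2, 158) > 157. Hence R(2, 158) = 158.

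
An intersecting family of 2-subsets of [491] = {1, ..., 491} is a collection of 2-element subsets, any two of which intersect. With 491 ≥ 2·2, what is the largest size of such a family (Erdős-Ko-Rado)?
max |F| = C(490, 1) = 490

The Erdős-Ko-Rado theorem states: for n ≥ 2k, an intersecting family of k-subsets of an n-element set has size at most C(n − 1, k − 1), with equality for 'star' families {A ⊆ [n] : |A| = k, i ∈ A} (fix an element i). For n = 491, k = 2: C(490, 1) = 490.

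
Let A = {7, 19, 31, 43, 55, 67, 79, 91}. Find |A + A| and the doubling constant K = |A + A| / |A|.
K = |A + A| / |A| = 15/8

Enumerate A + A = {a + b : a, b ∈ A}. With |A| = 8, there are |A|^2 = 64 ordered sum pairs; collecting distinct values, A + A = {14, 26, 38, 50, 62, 74, 86, 98, 110, 122, 134, 146, 158, 170, 182}, so |A + A| = 15. Thus K = 15/8. Here |A + A| = 2|A| − 1 = 15, the minimum possible — so K = 15/8 is minimal, which holds iff A is an arithmetic progression.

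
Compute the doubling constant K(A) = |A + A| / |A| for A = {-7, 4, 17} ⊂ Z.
K = |A + A| / |A| = 6/3 = 2

Enumerate A + A = {a + b : a, b ∈ A}. With |A| = 3, there are |A|^2 = 9 ordered sum pairs; collecting distinct values, A + A = {-14, -3, 8, 10, 21, 34}, so |A + A| = 6. Thus K = 6/3 = 2. For comparison, the minimum possible |A + A| over all 3-element sets is 2·3 − 1 = 5 (so min K = 5/3), attained only by arithmetic progressions.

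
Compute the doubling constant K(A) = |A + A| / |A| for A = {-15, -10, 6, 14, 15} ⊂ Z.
K = |A + A| / |A| = 15/5 = 3

Enumerate A + A = {a + b : a, b ∈ A}. With |A| = 5, there are |A|^2 = 25 ordered sum pairs; collecting distinct values, A + A = {-30, -25, -20, -9, -4, -1, 0, 4, 5, 12, 20, 21, 28, 29, 30}, so |A + A| = 15. Thus K = 15/5 = 3. For comparison, the minimum possible |A + A| over all 5-element sets is 2·5 − 1 = 9 (so min K = 9/5), attained only by arithmetic progressions.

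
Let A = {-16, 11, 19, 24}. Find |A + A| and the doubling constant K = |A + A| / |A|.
K = |A + A| / |A| = 10/4 = 5/2

Enumerate A + A = {a + b : a, b ∈ A}. With |A| = 4, there are |A|^2 = 16 ordered sum pairs; collecting distinct values, A + A = {-32, -5, 3, 8, 22, 30, 35, 38, 43, 48}, so |A + A| = 10. Thus K = 10/4 = 5/2. For comparison, the minimum possible |A + A| over all 4-element sets is 2·4 − 1 = 7 (so min K = 7/4), attained only by arithmetic progressions.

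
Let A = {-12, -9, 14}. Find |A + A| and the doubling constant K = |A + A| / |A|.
K = |A + A| / |A| = 6/3 = 2

Enumerate A + A = {a + b : a, b ∈ A}. With |A| = 3, there are |A|^2 = 9 ordered sum pairs; collecting distinct values, A + A = {-24, -21, -18, 2, 5, 28}, so |A + A| = 6. Thus K = 6/3 = 2. For comparison, the minimum possible |A + A| over all 3-element sets is 2·3 − 1 = 5 (so min K = 5/3), attained only by arithmetic progressions.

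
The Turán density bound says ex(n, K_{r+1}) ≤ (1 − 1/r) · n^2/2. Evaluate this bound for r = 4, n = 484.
Turán density bound = (3/4) · 484^2/2 = 87846

Turán's theorem: ex(n, K_{r+1}) is achieved by the complete r-partite Turán graph T(n, r) with parts as balanced as possible, and is at most (1 − 1/r) · n^2/2. For r = 4, n = 484: the density bound is (3/4) · 234256/2 = 87846. Since 4 ∣ 484, the Turán graph T(484, 4) has parts of equal size 121, and its edge count e(T(484, 4)) = 87846 attains the density bound exactly.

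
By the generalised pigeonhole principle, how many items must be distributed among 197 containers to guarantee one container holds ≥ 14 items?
n = (14 − 1)·197 + 1 = 2562

By the generalised pigeonhole principle, to guarantee some box contains ≥ r objects we need more than (r − 1) · k objects total. Threshold: n = (r − 1) · k + 1. With r = 14 and k = 197: n = 13 · 197 + 1 = 2561 + 1 = 2562. For n = 2561 = 13 · 197, we can put exactly 13 objects in every box, avoiding 14 in any single one — so 2562 is tight.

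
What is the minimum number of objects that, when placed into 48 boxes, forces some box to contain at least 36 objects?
n = (36 − 1)·48 + 1 = 1681

By the generalised pigeonhole principle, to guarantee some box contains ≥ r objects we need more than (r − 1) · k objects total. Threshold: n = (r − 1) · k + 1. With r = 36 and k = 48: n = 35 · 48 + 1 = 1680 + 1 = 1681. For n = 1680 = 35 · 48, we can put exactly 35 objects in every box, avoiding 36 in any single one — so 1681 is tight.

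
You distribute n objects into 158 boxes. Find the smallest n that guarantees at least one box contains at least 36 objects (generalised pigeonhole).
n = (36 − 1)·158 + 1 = 5531

By the generalised pigeonhole principle, to guarantee some box contains ≥ r objects we need more than (r − 1) · k objects total. Threshold: n = (r − 1) · k + 1. With r = 36 and k = 158: n = 35 · 158 + 1 = 5530 + 1 = 5531. For n = 5530 = 35 · 158, we can put exactly 35 objects in every box, avoiding 36 in any single one — so 5531 is tight.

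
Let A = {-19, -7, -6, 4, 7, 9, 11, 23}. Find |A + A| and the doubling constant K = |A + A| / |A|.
K = |A + A| / |A| = 32/8 = 4

Enumerate A + A = {a + b : a, b ∈ A}. With |A| = 8, there are |A|^2 = 64 ordered sum pairs; collecting distinct values, A + A = {-38, -26, -25, -15, -14, -13, -12, -10, -8, -3, -2, 0, 1, 2, 3, 4, 5, 8, 11, 13, 14, 15, 16, 17, 18, 20, 22, 27, 30, 32, 34, 46}, so |A + A| = 32. Thus K = 32/8 = 4. For comparison, the minimum possible |A + A| over all 8-element sets is 2·8 − 1 = 15 (so min K = 15/8), attained only by arithmetic progressions.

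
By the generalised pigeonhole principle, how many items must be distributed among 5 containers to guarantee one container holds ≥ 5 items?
n = (5 − 1)·5 + 1 = 21

By the generalised pigeonhole principle, to guarantee some box contains ≥ r objects we need more than (r − 1) · k objects total. Threshold: n = (r − 1) · k + 1. With r = 5 and k = 5: n = 4 · 5 + 1 = 20 + 1 = 21. For n = 20 = 4 · 5, we can put exactly 4 objects in every box, avoiding 5 in any single one — so 21 is tight.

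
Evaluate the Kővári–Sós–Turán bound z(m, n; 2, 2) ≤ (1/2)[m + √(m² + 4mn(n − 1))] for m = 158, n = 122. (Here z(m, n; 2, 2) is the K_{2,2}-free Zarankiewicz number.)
z(158, 122; 2, 2) ≤ (1/2)[158 + √(158² + 4·158·122·121)] = (1/2)[158 + √9354548] = 1608.2603

Kővári–Sós–Turán: let r_1, ..., r_158 be the row sums and z = Σ r_i the total number of 1s. Each pair of columns can share at most one row with both entries 1 (else a 2×2 all-ones block appears), so Σ_i C(r_i, 2) ≤ C(122, 2) = 7381. By convexity Σ_i C(r_i, 2) ≥ 158·C(z/158, 2) = z(z − 158)/(2·158), giving z² − 158z − 158·122·121 ≤ 0 and hence z ≤ (1/2)[158 + √(24964 + 4·2332396)] = (1/2)[158 + √9354548] ≈ (1/2)(158 + 3058.5206) = 1608.2603.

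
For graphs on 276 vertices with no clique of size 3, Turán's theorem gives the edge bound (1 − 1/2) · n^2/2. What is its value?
Turán density bound = (1/2) · 276^2/2 = 19044

Turán's theorem: ex(n, K_{r+1}) is achieved by the complete r-partite Turán graph T(n, r) with parts as balanced as possible, and is at most (1 − 1/r) · n^2/2. For r = 2, n = 276: the density bound is (1/2) · 76176/2 = 19044. Since 2 ∣ 276, the Turán graph T(276, 2) has parts of equal size 138, and its edge count e(T(276, 2)) = 19044 attains the density bound exactly.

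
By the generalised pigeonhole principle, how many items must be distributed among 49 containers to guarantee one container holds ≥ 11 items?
n = (11 − 1)·49 + 1 = 491

By the generalised pigeonhole principle, to guarantee some box contains ≥ r objects we need more than (r − 1) · k objects total. Threshold: n = (r − 1) · k + 1. With r = 11 and k = 49: n = 10 · 49 + 1 = 490 + 1 = 491. For n = 490 = 10 · 49, we can put exactly 10 objects in every box, avoiding 11 in any single one — so 491 is tight.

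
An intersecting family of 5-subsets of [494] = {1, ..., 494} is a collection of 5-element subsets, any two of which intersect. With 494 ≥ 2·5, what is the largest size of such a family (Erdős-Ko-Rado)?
max |F| = C(493, 4) = 2431522835

Erdős-Ko-Rado (1961): when n ≥ 2k, max |F| = C(n−1, k−1). The bound is attained by the star {A : i ∈ A} for any fixed i ∈ [n]. Here C(494−1, 5−1) = C(493, 4) = 2431522835.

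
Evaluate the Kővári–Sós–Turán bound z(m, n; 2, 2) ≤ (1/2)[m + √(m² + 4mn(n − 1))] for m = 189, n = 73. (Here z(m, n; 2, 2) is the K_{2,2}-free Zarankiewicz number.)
z(189, 73; 2, 2) ≤ (1/2)[189 + √(189² + 4·189·73·72)] = (1/2)[189 + √4009257] = 1095.6565

Kővári–Sós–Turán: let r_1, ..., r_189 be the row sums and z = Σ r_i the total number of 1s. Each pair of columns can share at most one row with both entries 1 (else a 2×2 all-ones block appears), so Σ_i C(r_i, 2) ≤ C(73, 2) = 2628. By convexity Σ_i C(r_i, 2) ≥ 189·C(z/189, 2) = z(z − 189)/(2·189), giving z² − 189z − 189·73·72 ≤ 0 and hence z ≤ (1/2)[189 + √(35721 + 4·993384)] = (1/2)[189 + √4009257] ≈ (1/2)(189 + 2002.3129) = 1095.6565.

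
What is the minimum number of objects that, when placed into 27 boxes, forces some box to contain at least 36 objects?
n = (36 − 1)·27 + 1 = 946

By the generalised pigeonhole principle, to guarantee some box contains ≥ r objects we need more than (r − 1) · k objects total. Threshold: n = (r − 1) · k + 1. With r = 36 and k = 27: n = 35 · 27 + 1 = 945 + 1 = 946. For n = 945 = 35 · 27, we can put exactly 35 objects in every box, avoiding 36 in any single one — so 946 is tight.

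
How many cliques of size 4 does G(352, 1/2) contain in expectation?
E[# K_4] = C(352, 4) · (1/2)^C(4, 2) = 628828200 / 2^6 = 78603525/8 = 9825440.625

For each 4-subset S of vertices (there are C(352, 4) = 628828200 such S), let X_S = 1 if S induces a K_4 (all C(4, 2) = 6 edges present). Then P(X_S = 1) = (1/2)^6 = 1/64. By linearity of expectation, E[# K_4] = C(352, 4) · (1/2)^6 = 628828200 / 64 = 78603525/8 = 9825440.625.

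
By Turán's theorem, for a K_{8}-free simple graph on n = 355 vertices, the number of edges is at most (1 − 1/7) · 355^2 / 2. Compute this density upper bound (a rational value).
Turán density bound = (6/7) · 355^2/2 = 378075/7 ≈ 54010.7143

Turán's theorem: ex(n, K_{r+1}) is achieved by the complete r-partite Turán graph T(n, r) with parts as balanced as possible, and is at most (1 − 1/r) · n^2/2. For r = 7, n = 355: the density bound is (6/7) · 126025/2 = 378075/7 ≈ 54010.7143. The integer-valued extremum is e(T(355, 7)) = 54010, which is strictly less than the density bound 378075/7 since 7 ∤ 355 (the parts of T(355, 7) cannot all be equal).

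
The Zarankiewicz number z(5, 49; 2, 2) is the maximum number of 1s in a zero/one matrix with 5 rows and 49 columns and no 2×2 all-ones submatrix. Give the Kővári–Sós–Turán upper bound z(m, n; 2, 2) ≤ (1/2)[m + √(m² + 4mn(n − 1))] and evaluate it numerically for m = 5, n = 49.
z(5, 49; 2, 2) ≤ (1/2)[5 + √(5² + 4·5·49·48)] = (1/2)[5 + √47065] = 110.9723

Kővári–Sós–Turán: let r_1, ..., r_5 be the row sums and z = Σ r_i the total number of 1s. Each pair of columns can share at most one row with both entries 1 (else a 2×2 all-ones block appears), so Σ_i C(r_i, 2) ≤ C(49, 2) = 1176. By convexity Σ_i C(r_i, 2) ≥ 5·C(z/5, 2) = z(z − 5)/(2·5), giving z² − 5z − 5·49·48 ≤ 0 and hence z ≤ (1/2)[5 + √(25 + 4·11760)] = (1/2)[5 + √47065] ≈ (1/2)(5 + 216.9447) = 110.9723.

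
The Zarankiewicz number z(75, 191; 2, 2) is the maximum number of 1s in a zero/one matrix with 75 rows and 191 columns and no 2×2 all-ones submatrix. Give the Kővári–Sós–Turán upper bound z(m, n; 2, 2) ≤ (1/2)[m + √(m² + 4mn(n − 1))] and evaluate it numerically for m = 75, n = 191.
z(75, 191; 2, 2) ≤ (1/2)[75 + √(75² + 4·75·191·190)] = (1/2)[75 + √10892625] = 1687.6989

Kővári–Sós–Turán: let r_1, ..., r_75 be the row sums and z = Σ r_i the total number of 1s. Each pair of columns can share at most one row with both entries 1 (else a 2×2 all-ones block appears), so Σ_i C(r_i, 2) ≤ C(191, 2) = 18145. By convexity Σ_i C(r_i, 2) ≥ 75·C(z/75, 2) = z(z − 75)/(2·75), giving z² − 75z − 75·191·190 ≤ 0 and hence z ≤ (1/2)[75 + √(5625 + 4·2721750)] = (1/2)[75 + √10892625] ≈ (1/2)(75 + 3300.3977) = 1687.6989.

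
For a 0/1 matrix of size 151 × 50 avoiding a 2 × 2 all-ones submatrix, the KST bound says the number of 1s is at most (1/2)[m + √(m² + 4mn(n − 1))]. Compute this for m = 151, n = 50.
z(151, 50; 2, 2) ≤ (1/2)[151 + √(151² + 4·151·50·49)] = (1/2)[151 + √1502601] = 688.4031

Kővári–Sós–Turán: let r_1, ..., r_151 be the row sums and z = Σ r_i the total number of 1s. Each pair of columns can share at most one row with both entries 1 (else a 2×2 all-ones block appears), so Σ_i C(r_i, 2) ≤ C(50, 2) = 1225. By convexity Σ_i C(r_i, 2) ≥ 151·C(z/151, 2) = z(z − 151)/(2·151), giving z² − 151z − 151·50·49 ≤ 0 and hence z ≤ (1/2)[151 + √(22801 + 4·369950)] = (1/2)[151 + √1502601] ≈ (1/2)(151 + 1225.8063) = 688.4031.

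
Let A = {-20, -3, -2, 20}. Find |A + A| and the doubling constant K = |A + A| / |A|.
K = |A + A| / |A| = 10/4 = 5/2

Enumerate A + A = {a + b : a, b ∈ A}. With |A| = 4, there are |A|^2 = 16 ordered sum pairs; collecting distinct values, A + A = {-40, -23, -22, -6, -5, -4, 0, 17, 18, 40}, so |A + A| = 10. Thus K = 10/4 = 5/2. For comparison, the minimum possible |A + A| over all 4-element sets is 2·4 − 1 = 7 (so min K = 7/4), attained only by arithmetic progressions.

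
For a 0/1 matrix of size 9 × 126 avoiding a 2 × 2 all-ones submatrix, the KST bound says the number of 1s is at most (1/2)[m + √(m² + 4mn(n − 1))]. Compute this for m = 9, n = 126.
z(9, 126; 2, 2) ≤ (1/2)[9 + √(9² + 4·9·126·125)] = (1/2)[9 + √567081] = 381.0239

Kővári–Sós–Turán: let r_1, ..., r_9 be the row sums and z = Σ r_i the total number of 1s. Each pair of columns can share at most one row with both entries 1 (else a 2×2 all-ones block appears), so Σ_i C(r_i, 2) ≤ C(126, 2) = 7875. By convexity Σ_i C(r_i, 2) ≥ 9·C(z/9, 2) = z(z − 9)/(2·9), giving z² − 9z − 9·126·125 ≤ 0 and hence z ≤ (1/2)[9 + √(81 + 4·141750)] = (1/2)[9 + √567081] ≈ (1/2)(9 + 753.0478) = 381.0239.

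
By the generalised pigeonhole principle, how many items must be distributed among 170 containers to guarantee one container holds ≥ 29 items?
n = (29 − 1)·170 + 1 = 4761

By the generalised pigeonhole principle, to guarantee some box contains ≥ r objects we need more than (r − 1) · k objects total. Threshold: n = (r − 1) · k + 1. With r = 29 and k = 170: n = 28 · 170 + 1 = 4760 + 1 = 4761. For n = 4760 = 28 · 170, we can put exactly 28 objects in every box, avoiding 29 in any single one — so 4761 is tight.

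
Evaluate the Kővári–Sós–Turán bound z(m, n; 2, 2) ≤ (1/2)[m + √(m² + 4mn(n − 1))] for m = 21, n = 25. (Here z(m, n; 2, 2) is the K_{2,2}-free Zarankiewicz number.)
z(21, 25; 2, 2) ≤ (1/2)[21 + √(21² + 4·21·25·24)] = (1/2)[21 + √50841] = 123.2397

Kővári–Sós–Turán: let r_1, ..., r_21 be the row sums and z = Σ r_i the total number of 1s. Each pair of columns can share at most one row with both entries 1 (else a 2×2 all-ones block appears), so Σ_i C(r_i, 2) ≤ C(25, 2) = 300. By convexity Σ_i C(r_i, 2) ≥ 21·C(z/21, 2) = z(z − 21)/(2·21), giving z² − 21z − 21·25·24 ≤ 0 and hence z ≤ (1/2)[21 + √(441 + 4·12600)] = (1/2)[21 + √50841] ≈ (1/2)(21 + 225.4795) = 123.2397.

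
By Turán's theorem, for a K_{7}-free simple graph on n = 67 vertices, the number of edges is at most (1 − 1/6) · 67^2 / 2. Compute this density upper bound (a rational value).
Turán density bound = (5/6) · 67^2/2 = 22445/12 ≈ 1870.4167

Turán's theorem: ex(n, K_{r+1}) is achieved by the complete r-partite Turán graph T(n, r) with parts as balanced as possible, and is at most (1 − 1/r) · n^2/2. For r = 6, n = 67: the density bound is (5/6) · 4489/2 = 22445/12 ≈ 1870.4167. The integer-valued extremum is e(T(67, 6)) = 1870, which is strictly less than the density bound 22445/12 since 6 ∤ 67 (the parts of T(67, 6) cannot all be equal).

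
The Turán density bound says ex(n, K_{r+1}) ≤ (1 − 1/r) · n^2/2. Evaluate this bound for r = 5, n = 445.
Turán density bound = (4/5) · 445^2/2 = 79210

Turán's theorem: ex(n, K_{r+1}) is achieved by the complete r-partite Turán graph T(n, r) with parts as balanced as possible, and is at most (1 − 1/r) · n^2/2. For r = 5, n = 445: the density bound is (4/5) · 198025/2 = 79210. Since 5 ∣ 445, the Turán graph T(445, 5) has parts of equal size 89, and its edge count e(T(445, 5)) = 79210 attains the density bound exactly.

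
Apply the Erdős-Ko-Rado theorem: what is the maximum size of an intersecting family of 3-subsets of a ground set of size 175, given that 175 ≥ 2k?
max |F| = C(174, 2) = 15051

Erdős-Ko-Rado (1961): when n ≥ 2k, max |F| = C(n−1, k−1). The bound is attained by the star {A : i ∈ A} for any fixed i ∈ [n]. Here C(175−1, 3−1) = C(174, 2) = 15051.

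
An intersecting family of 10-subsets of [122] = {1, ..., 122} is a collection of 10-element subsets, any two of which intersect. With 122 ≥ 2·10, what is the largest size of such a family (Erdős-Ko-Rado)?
max |F| = C(121, 9) = 11296854581155

The Erdős-Ko-Rado theorem states: for n ≥ 2k, an intersecting family of k-subsets of an n-element set has size at most C(n − 1, k − 1), with equality for 'star' families {A ⊆ [n] : |A| = k, i ∈ A} (fix an element i). For n = 122, k = 10: C(121, 9) = 11296854581155.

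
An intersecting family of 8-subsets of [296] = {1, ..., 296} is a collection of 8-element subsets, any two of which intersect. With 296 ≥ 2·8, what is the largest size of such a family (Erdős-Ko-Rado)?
max |F| = C(295, 7) = 35906916468745

The Erdős-Ko-Rado theorem states: for n ≥ 2k, an intersecting family of k-subsets of an n-element set has size at most C(n − 1, k − 1), with equality for 'star' families {A ⊆ [n] : |A| = k, i ∈ A} (fix an element i). For n = 296, k = 8: C(295, 7) = 35906916468745.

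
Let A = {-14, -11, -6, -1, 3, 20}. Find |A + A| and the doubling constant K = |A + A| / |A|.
K = |A + A| / |A| = 19/6

Enumerate A + A = {a + b : a, b ∈ A}. With |A| = 6, there are |A|^2 = 36 ordered sum pairs; collecting distinct values, A + A = {-28, -25, -22, -20, -17, -15, -12, -11, -8, -7, -3, -2, 2, 6, 9, 14, 19, 23, 40}, so |A + A| = 19. Thus K = 19/6. For comparison, the minimum possible |A + A| over all 6-element sets is 2·6 − 1 = 11 (so min K = 11/6), attained only by arithmetic progressions.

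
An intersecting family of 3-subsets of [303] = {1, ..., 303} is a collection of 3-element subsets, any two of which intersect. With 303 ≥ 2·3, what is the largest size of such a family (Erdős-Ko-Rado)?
max |F| = C(302, 2) = 45451

Erdős-Ko-Rado (1961): when n ≥ 2k, max |F| = C(n−1, k−1). The bound is attained by the star {A : i ∈ A} for any fixed i ∈ [n]. Here C(303−1, 3−1) = C(302, 2) = 45451.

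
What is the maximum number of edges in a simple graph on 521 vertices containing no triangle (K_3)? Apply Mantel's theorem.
ex(521, K_3) = ⌊521^2/4⌋ = 67860

Mantel (1907): a triangle-free graph on n vertices has at most ⌊n^2/4⌋ edges, with equality for the complete bipartite graph K_{⌊n/2⌋, ⌈n/2⌉}. For n = 521: ⌊521^2/4⌋ = ⌊271441/4⌋ = 67860. The extremal graph is K_{260, 261}, which has 260·261 = 67860 edges.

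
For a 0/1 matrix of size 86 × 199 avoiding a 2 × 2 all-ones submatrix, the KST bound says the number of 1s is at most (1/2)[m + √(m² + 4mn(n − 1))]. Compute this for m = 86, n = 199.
z(86, 199; 2, 2) ≤ (1/2)[86 + √(86² + 4·86·199·198)] = (1/2)[86 + √13561684] = 1884.3096

Kővári–Sós–Turán: let r_1, ..., r_86 be the row sums and z = Σ r_i the total number of 1s. Each pair of columns can share at most one row with both entries 1 (else a 2×2 all-ones block appears), so Σ_i C(r_i, 2) ≤ C(199, 2) = 19701. By convexity Σ_i C(r_i, 2) ≥ 86·C(z/86, 2) = z(z − 86)/(2·86), giving z² − 86z − 86·199·198 ≤ 0 and hence z ≤ (1/2)[86 + √(7396 + 4·3388572)] = (1/2)[86 + √13561684] ≈ (1/2)(86 + 3682.6192) = 1884.3096.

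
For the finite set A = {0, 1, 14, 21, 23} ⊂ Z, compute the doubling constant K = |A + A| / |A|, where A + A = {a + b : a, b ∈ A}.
K = |A + A| / |A| = 15/5 = 3

Enumerate A + A = {a + b : a, b ∈ A}. With |A| = 5, there are |A|^2 = 25 ordered sum pairs; collecting distinct values, A + A = {0, 1, 2, 14, 15, 21, 22, 23, 24, 28, 35, 37, 42, 44, 46}, so |A + A| = 15. Thus K = 15/5 = 3. For comparison, the minimum possible |A + A| over all 5-element sets is 2·5 − 1 = 9 (so min K = 9/5), attained only by arithmetic progressions.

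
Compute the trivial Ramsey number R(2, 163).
R(2, 163) = 163

R(2, k) = k for all k ≥ 2: in a 2-colouring of K_k, either some edge is red (a red K_2) or all edges are blue (a blue K_k). And K_{162} coloured all-blue has no blue K_163, so R(2, 163) > 162. Hence R(2, 163) = 163.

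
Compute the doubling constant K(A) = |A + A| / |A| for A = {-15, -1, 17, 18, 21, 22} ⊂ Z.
K = |A + A| / |A| = 20/6 = 10/3

Enumerate A + A = {a + b : a, b ∈ A}. With |A| = 6, there are |A|^2 = 36 ordered sum pairs; collecting distinct values, A + A = {-30, -16, -2, 2, 3, 6, 7, 16, 17, 20, 21, 34, 35, 36, 38, 39, 40, 42, 43, 44}, so |A + A| = 20. Thus K = 20/6 = 10/3. For comparison, the minimum possible |A + A| over all 6-element sets is 2·6 − 1 = 11 (so min K = 11/6), attained only by arithmetic progressions.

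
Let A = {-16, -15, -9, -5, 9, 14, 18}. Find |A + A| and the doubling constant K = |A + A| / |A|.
K = |A + A| / |A| = 27/7

Enumerate A + A = {a + b : a, b ∈ A}. With |A| = 7, there are |A|^2 = 49 ordered sum pairs; collecting distinct values, A + A = {-32, -31, -30, -25, -24, -21, -20, -18, -14, -10, -7, -6, -2, -1, 0, 2, 3, 4, 5, 9, 13, 18, 23, 27, 28, 32, 36}, so |A + A| = 27. Thus K = 27/7. For comparison, the minimum possible |A + A| over all 7-element sets is 2·7 − 1 = 13 (so min K = 13/7), attained only by arithmetic progressions.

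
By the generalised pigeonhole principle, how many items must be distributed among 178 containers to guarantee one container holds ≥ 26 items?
n = (26 − 1)·178 + 1 = 4451

By the generalised pigeonhole principle, to guarantee some box contains ≥ r objects we need more than (r − 1) · k objects total. Threshold: n = (r − 1) · k + 1. With r = 26 and k = 178: n = 25 · 178 + 1 = 4450 + 1 = 4451. For n = 4450 = 25 · 178, we can put exactly 25 objects in every box, avoiding 26 in any single one — so 4451 is tight.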